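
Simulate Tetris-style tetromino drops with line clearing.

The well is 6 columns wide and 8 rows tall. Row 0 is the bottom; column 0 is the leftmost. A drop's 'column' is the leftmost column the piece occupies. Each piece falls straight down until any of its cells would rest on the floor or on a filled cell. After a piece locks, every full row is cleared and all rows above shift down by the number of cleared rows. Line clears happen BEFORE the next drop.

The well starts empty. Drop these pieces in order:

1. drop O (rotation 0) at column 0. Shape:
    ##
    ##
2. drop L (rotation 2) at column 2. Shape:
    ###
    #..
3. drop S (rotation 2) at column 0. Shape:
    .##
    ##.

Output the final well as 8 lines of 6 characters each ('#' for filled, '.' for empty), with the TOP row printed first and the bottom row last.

Answer: ......
......
......
......
.##...
##....
#####.
###...

Derivation:
Drop 1: O rot0 at col 0 lands with bottom-row=0; cleared 0 line(s) (total 0); column heights now [2 2 0 0 0 0], max=2
Drop 2: L rot2 at col 2 lands with bottom-row=0; cleared 0 line(s) (total 0); column heights now [2 2 2 2 2 0], max=2
Drop 3: S rot2 at col 0 lands with bottom-row=2; cleared 0 line(s) (total 0); column heights now [3 4 4 2 2 0], max=4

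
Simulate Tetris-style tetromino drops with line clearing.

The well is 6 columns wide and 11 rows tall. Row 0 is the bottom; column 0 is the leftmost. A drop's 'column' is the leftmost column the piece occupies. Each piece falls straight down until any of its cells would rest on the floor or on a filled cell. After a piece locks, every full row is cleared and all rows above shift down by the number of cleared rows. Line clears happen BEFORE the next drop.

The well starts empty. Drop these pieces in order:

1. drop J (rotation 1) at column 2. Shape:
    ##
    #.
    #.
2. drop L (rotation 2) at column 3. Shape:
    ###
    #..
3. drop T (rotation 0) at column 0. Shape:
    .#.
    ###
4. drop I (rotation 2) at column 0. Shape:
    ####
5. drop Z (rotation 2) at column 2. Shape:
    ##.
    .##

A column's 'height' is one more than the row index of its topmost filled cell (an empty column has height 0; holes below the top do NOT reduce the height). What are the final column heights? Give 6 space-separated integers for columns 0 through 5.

Answer: 6 6 8 8 7 5

Derivation:
Drop 1: J rot1 at col 2 lands with bottom-row=0; cleared 0 line(s) (total 0); column heights now [0 0 3 3 0 0], max=3
Drop 2: L rot2 at col 3 lands with bottom-row=3; cleared 0 line(s) (total 0); column heights now [0 0 3 5 5 5], max=5
Drop 3: T rot0 at col 0 lands with bottom-row=3; cleared 0 line(s) (total 0); column heights now [4 5 4 5 5 5], max=5
Drop 4: I rot2 at col 0 lands with bottom-row=5; cleared 0 line(s) (total 0); column heights now [6 6 6 6 5 5], max=6
Drop 5: Z rot2 at col 2 lands with bottom-row=6; cleared 0 line(s) (total 0); column heights now [6 6 8 8 7 5], max=8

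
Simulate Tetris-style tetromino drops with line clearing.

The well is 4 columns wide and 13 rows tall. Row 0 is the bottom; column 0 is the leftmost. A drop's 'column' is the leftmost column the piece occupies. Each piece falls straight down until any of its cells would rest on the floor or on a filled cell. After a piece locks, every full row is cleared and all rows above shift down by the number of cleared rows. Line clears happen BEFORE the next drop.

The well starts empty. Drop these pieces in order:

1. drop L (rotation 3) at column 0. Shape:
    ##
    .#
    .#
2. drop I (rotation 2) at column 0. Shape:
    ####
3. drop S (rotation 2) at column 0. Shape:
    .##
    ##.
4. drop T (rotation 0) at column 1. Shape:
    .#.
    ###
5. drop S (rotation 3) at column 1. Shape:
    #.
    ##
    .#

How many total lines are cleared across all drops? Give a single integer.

Answer: 1

Derivation:
Drop 1: L rot3 at col 0 lands with bottom-row=0; cleared 0 line(s) (total 0); column heights now [3 3 0 0], max=3
Drop 2: I rot2 at col 0 lands with bottom-row=3; cleared 1 line(s) (total 1); column heights now [3 3 0 0], max=3
Drop 3: S rot2 at col 0 lands with bottom-row=3; cleared 0 line(s) (total 1); column heights now [4 5 5 0], max=5
Drop 4: T rot0 at col 1 lands with bottom-row=5; cleared 0 line(s) (total 1); column heights now [4 6 7 6], max=7
Drop 5: S rot3 at col 1 lands with bottom-row=7; cleared 0 line(s) (total 1); column heights now [4 10 9 6], max=10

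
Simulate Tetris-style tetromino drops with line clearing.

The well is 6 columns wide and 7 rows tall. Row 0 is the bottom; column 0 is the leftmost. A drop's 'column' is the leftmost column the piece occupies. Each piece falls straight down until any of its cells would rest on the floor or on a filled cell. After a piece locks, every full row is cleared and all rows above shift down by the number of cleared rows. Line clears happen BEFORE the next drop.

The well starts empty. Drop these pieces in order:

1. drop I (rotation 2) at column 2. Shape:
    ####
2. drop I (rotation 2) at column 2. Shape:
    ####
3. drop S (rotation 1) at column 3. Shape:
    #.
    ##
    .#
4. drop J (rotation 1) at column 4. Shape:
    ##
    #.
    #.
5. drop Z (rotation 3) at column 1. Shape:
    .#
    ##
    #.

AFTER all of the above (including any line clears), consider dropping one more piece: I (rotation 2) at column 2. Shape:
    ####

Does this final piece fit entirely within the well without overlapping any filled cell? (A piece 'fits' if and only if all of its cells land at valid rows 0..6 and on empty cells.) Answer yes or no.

Answer: no

Derivation:
Drop 1: I rot2 at col 2 lands with bottom-row=0; cleared 0 line(s) (total 0); column heights now [0 0 1 1 1 1], max=1
Drop 2: I rot2 at col 2 lands with bottom-row=1; cleared 0 line(s) (total 0); column heights now [0 0 2 2 2 2], max=2
Drop 3: S rot1 at col 3 lands with bottom-row=2; cleared 0 line(s) (total 0); column heights now [0 0 2 5 4 2], max=5
Drop 4: J rot1 at col 4 lands with bottom-row=4; cleared 0 line(s) (total 0); column heights now [0 0 2 5 7 7], max=7
Drop 5: Z rot3 at col 1 lands with bottom-row=1; cleared 0 line(s) (total 0); column heights now [0 3 4 5 7 7], max=7
Test piece I rot2 at col 2 (width 4): heights before test = [0 3 4 5 7 7]; fits = False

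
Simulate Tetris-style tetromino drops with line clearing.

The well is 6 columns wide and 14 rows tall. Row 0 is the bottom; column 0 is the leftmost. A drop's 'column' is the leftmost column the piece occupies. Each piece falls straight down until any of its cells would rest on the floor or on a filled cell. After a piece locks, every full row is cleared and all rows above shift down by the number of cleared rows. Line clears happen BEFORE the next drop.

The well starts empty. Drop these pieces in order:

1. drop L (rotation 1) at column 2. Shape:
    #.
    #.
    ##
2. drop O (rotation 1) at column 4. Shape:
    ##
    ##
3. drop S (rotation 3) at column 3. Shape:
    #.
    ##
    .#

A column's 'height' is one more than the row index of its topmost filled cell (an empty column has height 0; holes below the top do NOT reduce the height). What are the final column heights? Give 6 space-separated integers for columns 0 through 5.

Answer: 0 0 3 5 4 2

Derivation:
Drop 1: L rot1 at col 2 lands with bottom-row=0; cleared 0 line(s) (total 0); column heights now [0 0 3 1 0 0], max=3
Drop 2: O rot1 at col 4 lands with bottom-row=0; cleared 0 line(s) (total 0); column heights now [0 0 3 1 2 2], max=3
Drop 3: S rot3 at col 3 lands with bottom-row=2; cleared 0 line(s) (total 0); column heights now [0 0 3 5 4 2], max=5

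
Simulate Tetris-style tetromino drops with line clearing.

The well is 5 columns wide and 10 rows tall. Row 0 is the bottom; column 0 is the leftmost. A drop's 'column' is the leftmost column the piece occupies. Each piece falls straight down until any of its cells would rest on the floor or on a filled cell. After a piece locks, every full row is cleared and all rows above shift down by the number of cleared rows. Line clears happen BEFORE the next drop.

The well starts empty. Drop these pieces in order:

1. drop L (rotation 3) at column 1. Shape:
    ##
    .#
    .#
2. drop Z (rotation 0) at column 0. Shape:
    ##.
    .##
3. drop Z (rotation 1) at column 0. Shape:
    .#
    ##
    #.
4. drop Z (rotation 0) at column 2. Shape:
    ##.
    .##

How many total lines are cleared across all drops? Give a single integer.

Drop 1: L rot3 at col 1 lands with bottom-row=0; cleared 0 line(s) (total 0); column heights now [0 3 3 0 0], max=3
Drop 2: Z rot0 at col 0 lands with bottom-row=3; cleared 0 line(s) (total 0); column heights now [5 5 4 0 0], max=5
Drop 3: Z rot1 at col 0 lands with bottom-row=5; cleared 0 line(s) (total 0); column heights now [7 8 4 0 0], max=8
Drop 4: Z rot0 at col 2 lands with bottom-row=3; cleared 0 line(s) (total 0); column heights now [7 8 5 5 4], max=8

Answer: 0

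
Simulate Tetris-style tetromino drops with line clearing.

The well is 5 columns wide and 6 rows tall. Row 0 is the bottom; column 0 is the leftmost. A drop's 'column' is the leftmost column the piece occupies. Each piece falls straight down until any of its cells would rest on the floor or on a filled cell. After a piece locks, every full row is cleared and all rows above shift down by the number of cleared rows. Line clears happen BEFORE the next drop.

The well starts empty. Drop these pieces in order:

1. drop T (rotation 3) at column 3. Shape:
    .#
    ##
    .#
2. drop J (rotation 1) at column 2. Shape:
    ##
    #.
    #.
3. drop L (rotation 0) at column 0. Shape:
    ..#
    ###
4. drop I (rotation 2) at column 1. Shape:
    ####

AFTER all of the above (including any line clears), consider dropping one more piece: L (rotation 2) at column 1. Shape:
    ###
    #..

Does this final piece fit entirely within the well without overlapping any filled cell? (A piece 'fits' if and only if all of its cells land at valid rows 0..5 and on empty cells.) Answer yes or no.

Drop 1: T rot3 at col 3 lands with bottom-row=0; cleared 0 line(s) (total 0); column heights now [0 0 0 2 3], max=3
Drop 2: J rot1 at col 2 lands with bottom-row=0; cleared 0 line(s) (total 0); column heights now [0 0 3 3 3], max=3
Drop 3: L rot0 at col 0 lands with bottom-row=3; cleared 0 line(s) (total 0); column heights now [4 4 5 3 3], max=5
Drop 4: I rot2 at col 1 lands with bottom-row=5; cleared 0 line(s) (total 0); column heights now [4 6 6 6 6], max=6
Test piece L rot2 at col 1 (width 3): heights before test = [4 6 6 6 6]; fits = False

Answer: no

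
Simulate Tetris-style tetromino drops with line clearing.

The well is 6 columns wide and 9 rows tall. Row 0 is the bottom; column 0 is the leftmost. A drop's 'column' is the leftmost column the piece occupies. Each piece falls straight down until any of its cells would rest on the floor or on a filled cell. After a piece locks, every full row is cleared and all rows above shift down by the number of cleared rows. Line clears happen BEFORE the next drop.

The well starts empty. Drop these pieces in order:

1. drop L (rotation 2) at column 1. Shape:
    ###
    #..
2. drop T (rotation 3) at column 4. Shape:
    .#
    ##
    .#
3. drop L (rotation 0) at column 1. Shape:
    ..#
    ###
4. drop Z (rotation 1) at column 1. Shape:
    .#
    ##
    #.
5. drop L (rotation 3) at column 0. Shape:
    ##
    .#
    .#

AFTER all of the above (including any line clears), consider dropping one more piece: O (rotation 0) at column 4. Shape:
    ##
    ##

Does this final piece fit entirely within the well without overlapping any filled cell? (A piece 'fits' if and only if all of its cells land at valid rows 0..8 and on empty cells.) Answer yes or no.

Drop 1: L rot2 at col 1 lands with bottom-row=0; cleared 0 line(s) (total 0); column heights now [0 2 2 2 0 0], max=2
Drop 2: T rot3 at col 4 lands with bottom-row=0; cleared 0 line(s) (total 0); column heights now [0 2 2 2 2 3], max=3
Drop 3: L rot0 at col 1 lands with bottom-row=2; cleared 0 line(s) (total 0); column heights now [0 3 3 4 2 3], max=4
Drop 4: Z rot1 at col 1 lands with bottom-row=3; cleared 0 line(s) (total 0); column heights now [0 5 6 4 2 3], max=6
Drop 5: L rot3 at col 0 lands with bottom-row=5; cleared 0 line(s) (total 0); column heights now [8 8 6 4 2 3], max=8
Test piece O rot0 at col 4 (width 2): heights before test = [8 8 6 4 2 3]; fits = True

Answer: yes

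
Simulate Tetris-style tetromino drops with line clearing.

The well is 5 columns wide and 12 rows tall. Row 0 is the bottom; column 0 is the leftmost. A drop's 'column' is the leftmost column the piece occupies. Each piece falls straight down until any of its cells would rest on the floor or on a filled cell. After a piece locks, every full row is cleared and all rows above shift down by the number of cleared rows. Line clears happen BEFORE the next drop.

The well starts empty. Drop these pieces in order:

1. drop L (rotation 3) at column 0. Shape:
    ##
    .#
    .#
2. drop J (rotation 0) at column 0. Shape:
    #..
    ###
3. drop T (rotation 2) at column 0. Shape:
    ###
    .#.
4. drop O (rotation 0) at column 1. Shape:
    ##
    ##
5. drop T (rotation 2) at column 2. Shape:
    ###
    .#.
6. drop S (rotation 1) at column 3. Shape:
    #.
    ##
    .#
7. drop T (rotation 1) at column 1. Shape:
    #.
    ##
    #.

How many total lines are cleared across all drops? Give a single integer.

Answer: 0

Derivation:
Drop 1: L rot3 at col 0 lands with bottom-row=0; cleared 0 line(s) (total 0); column heights now [3 3 0 0 0], max=3
Drop 2: J rot0 at col 0 lands with bottom-row=3; cleared 0 line(s) (total 0); column heights now [5 4 4 0 0], max=5
Drop 3: T rot2 at col 0 lands with bottom-row=4; cleared 0 line(s) (total 0); column heights now [6 6 6 0 0], max=6
Drop 4: O rot0 at col 1 lands with bottom-row=6; cleared 0 line(s) (total 0); column heights now [6 8 8 0 0], max=8
Drop 5: T rot2 at col 2 lands with bottom-row=7; cleared 0 line(s) (total 0); column heights now [6 8 9 9 9], max=9
Drop 6: S rot1 at col 3 lands with bottom-row=9; cleared 0 line(s) (total 0); column heights now [6 8 9 12 11], max=12
Drop 7: T rot1 at col 1 lands with bottom-row=8; cleared 0 line(s) (total 0); column heights now [6 11 10 12 11], max=12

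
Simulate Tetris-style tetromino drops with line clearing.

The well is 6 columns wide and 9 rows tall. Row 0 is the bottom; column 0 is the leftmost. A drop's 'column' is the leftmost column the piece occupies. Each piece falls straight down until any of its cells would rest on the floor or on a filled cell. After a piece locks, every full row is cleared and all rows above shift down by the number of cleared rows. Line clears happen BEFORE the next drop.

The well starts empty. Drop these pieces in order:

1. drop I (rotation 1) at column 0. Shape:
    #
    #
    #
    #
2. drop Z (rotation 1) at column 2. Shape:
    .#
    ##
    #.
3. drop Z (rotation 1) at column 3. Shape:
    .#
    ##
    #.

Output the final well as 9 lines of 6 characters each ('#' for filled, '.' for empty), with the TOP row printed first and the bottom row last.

Drop 1: I rot1 at col 0 lands with bottom-row=0; cleared 0 line(s) (total 0); column heights now [4 0 0 0 0 0], max=4
Drop 2: Z rot1 at col 2 lands with bottom-row=0; cleared 0 line(s) (total 0); column heights now [4 0 2 3 0 0], max=4
Drop 3: Z rot1 at col 3 lands with bottom-row=3; cleared 0 line(s) (total 0); column heights now [4 0 2 5 6 0], max=6

Answer: ......
......
......
....#.
...##.
#..#..
#..#..
#.##..
#.#...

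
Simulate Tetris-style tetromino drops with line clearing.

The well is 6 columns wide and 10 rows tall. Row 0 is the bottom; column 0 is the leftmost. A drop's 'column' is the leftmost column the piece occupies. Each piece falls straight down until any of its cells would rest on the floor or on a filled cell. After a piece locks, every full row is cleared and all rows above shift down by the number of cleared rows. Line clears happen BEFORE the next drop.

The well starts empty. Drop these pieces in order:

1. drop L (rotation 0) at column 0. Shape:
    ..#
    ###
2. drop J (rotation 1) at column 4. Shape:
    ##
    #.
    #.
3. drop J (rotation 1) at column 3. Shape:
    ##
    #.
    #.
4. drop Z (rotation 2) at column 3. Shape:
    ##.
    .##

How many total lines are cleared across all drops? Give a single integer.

Drop 1: L rot0 at col 0 lands with bottom-row=0; cleared 0 line(s) (total 0); column heights now [1 1 2 0 0 0], max=2
Drop 2: J rot1 at col 4 lands with bottom-row=0; cleared 0 line(s) (total 0); column heights now [1 1 2 0 3 3], max=3
Drop 3: J rot1 at col 3 lands with bottom-row=1; cleared 0 line(s) (total 0); column heights now [1 1 2 4 4 3], max=4
Drop 4: Z rot2 at col 3 lands with bottom-row=4; cleared 0 line(s) (total 0); column heights now [1 1 2 6 6 5], max=6

Answer: 0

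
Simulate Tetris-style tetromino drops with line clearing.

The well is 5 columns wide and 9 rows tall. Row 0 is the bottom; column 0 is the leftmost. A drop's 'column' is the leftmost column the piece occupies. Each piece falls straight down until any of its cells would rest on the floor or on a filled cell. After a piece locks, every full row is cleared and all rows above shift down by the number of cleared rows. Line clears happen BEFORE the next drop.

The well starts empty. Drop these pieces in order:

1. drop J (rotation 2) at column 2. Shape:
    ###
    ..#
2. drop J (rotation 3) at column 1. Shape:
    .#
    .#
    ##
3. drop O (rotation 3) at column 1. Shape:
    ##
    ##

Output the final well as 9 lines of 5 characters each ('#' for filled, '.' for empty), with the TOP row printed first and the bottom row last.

Drop 1: J rot2 at col 2 lands with bottom-row=0; cleared 0 line(s) (total 0); column heights now [0 0 2 2 2], max=2
Drop 2: J rot3 at col 1 lands with bottom-row=2; cleared 0 line(s) (total 0); column heights now [0 3 5 2 2], max=5
Drop 3: O rot3 at col 1 lands with bottom-row=5; cleared 0 line(s) (total 0); column heights now [0 7 7 2 2], max=7

Answer: .....
.....
.##..
.##..
..#..
..#..
.##..
..###
....#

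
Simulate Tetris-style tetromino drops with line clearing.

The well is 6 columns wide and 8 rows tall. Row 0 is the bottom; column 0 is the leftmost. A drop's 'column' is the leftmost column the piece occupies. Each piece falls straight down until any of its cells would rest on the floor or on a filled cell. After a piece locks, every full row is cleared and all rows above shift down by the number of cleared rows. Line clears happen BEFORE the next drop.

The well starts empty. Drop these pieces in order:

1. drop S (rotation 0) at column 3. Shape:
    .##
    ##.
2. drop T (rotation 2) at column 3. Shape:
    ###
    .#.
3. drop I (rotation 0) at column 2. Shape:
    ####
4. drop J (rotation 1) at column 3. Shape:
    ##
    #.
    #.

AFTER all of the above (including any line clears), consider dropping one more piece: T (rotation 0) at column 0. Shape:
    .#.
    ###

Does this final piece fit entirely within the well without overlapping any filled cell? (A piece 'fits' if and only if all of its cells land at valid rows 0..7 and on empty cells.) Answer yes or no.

Drop 1: S rot0 at col 3 lands with bottom-row=0; cleared 0 line(s) (total 0); column heights now [0 0 0 1 2 2], max=2
Drop 2: T rot2 at col 3 lands with bottom-row=2; cleared 0 line(s) (total 0); column heights now [0 0 0 4 4 4], max=4
Drop 3: I rot0 at col 2 lands with bottom-row=4; cleared 0 line(s) (total 0); column heights now [0 0 5 5 5 5], max=5
Drop 4: J rot1 at col 3 lands with bottom-row=5; cleared 0 line(s) (total 0); column heights now [0 0 5 8 8 5], max=8
Test piece T rot0 at col 0 (width 3): heights before test = [0 0 5 8 8 5]; fits = True

Answer: yes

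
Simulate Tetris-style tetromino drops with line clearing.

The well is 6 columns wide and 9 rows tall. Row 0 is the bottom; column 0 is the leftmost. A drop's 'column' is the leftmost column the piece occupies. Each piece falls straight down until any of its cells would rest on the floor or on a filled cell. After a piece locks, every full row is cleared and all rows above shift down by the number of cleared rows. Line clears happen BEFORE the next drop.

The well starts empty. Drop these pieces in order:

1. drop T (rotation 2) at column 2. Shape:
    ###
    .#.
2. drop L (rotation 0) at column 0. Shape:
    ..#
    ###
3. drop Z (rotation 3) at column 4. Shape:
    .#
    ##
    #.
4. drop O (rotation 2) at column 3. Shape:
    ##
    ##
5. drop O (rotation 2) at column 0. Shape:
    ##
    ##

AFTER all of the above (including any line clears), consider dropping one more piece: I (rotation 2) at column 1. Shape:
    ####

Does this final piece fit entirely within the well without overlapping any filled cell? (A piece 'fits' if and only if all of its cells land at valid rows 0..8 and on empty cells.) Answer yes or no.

Answer: yes

Derivation:
Drop 1: T rot2 at col 2 lands with bottom-row=0; cleared 0 line(s) (total 0); column heights now [0 0 2 2 2 0], max=2
Drop 2: L rot0 at col 0 lands with bottom-row=2; cleared 0 line(s) (total 0); column heights now [3 3 4 2 2 0], max=4
Drop 3: Z rot3 at col 4 lands with bottom-row=2; cleared 0 line(s) (total 0); column heights now [3 3 4 2 4 5], max=5
Drop 4: O rot2 at col 3 lands with bottom-row=4; cleared 0 line(s) (total 0); column heights now [3 3 4 6 6 5], max=6
Drop 5: O rot2 at col 0 lands with bottom-row=3; cleared 0 line(s) (total 0); column heights now [5 5 4 6 6 5], max=6
Test piece I rot2 at col 1 (width 4): heights before test = [5 5 4 6 6 5]; fits = True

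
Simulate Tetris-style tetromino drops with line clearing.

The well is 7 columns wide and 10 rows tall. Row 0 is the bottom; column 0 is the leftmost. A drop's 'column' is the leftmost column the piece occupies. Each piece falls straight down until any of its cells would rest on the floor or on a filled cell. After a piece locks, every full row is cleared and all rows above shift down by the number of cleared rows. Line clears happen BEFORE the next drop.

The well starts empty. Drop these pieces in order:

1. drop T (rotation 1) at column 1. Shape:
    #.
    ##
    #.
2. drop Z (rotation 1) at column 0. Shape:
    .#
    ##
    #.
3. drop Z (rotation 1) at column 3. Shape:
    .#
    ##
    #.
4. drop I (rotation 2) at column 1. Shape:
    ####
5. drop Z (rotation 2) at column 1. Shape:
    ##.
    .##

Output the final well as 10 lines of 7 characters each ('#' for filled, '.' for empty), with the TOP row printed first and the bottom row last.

Drop 1: T rot1 at col 1 lands with bottom-row=0; cleared 0 line(s) (total 0); column heights now [0 3 2 0 0 0 0], max=3
Drop 2: Z rot1 at col 0 lands with bottom-row=2; cleared 0 line(s) (total 0); column heights now [4 5 2 0 0 0 0], max=5
Drop 3: Z rot1 at col 3 lands with bottom-row=0; cleared 0 line(s) (total 0); column heights now [4 5 2 2 3 0 0], max=5
Drop 4: I rot2 at col 1 lands with bottom-row=5; cleared 0 line(s) (total 0); column heights now [4 6 6 6 6 0 0], max=6
Drop 5: Z rot2 at col 1 lands with bottom-row=6; cleared 0 line(s) (total 0); column heights now [4 8 8 7 6 0 0], max=8

Answer: .......
.......
.##....
..##...
.####..
.#.....
##.....
##..#..
.####..
.#.#...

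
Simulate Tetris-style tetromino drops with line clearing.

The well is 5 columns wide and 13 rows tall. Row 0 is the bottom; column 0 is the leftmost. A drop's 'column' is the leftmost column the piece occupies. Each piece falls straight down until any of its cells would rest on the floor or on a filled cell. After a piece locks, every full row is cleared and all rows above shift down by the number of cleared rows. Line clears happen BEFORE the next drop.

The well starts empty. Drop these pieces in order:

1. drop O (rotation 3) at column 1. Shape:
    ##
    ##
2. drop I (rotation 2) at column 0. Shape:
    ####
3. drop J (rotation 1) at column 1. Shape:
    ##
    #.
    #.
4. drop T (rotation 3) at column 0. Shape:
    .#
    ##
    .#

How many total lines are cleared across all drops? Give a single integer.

Answer: 0

Derivation:
Drop 1: O rot3 at col 1 lands with bottom-row=0; cleared 0 line(s) (total 0); column heights now [0 2 2 0 0], max=2
Drop 2: I rot2 at col 0 lands with bottom-row=2; cleared 0 line(s) (total 0); column heights now [3 3 3 3 0], max=3
Drop 3: J rot1 at col 1 lands with bottom-row=3; cleared 0 line(s) (total 0); column heights now [3 6 6 3 0], max=6
Drop 4: T rot3 at col 0 lands with bottom-row=6; cleared 0 line(s) (total 0); column heights now [8 9 6 3 0], max=9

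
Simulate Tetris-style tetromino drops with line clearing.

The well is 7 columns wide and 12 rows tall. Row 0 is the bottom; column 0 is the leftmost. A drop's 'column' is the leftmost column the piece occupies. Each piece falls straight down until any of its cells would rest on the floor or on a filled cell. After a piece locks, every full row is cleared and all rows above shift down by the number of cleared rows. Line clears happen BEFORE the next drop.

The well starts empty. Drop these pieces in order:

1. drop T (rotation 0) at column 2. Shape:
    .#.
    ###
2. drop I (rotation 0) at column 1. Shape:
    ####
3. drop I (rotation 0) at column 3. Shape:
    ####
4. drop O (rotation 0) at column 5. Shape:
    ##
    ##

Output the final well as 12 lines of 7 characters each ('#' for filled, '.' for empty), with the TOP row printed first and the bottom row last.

Drop 1: T rot0 at col 2 lands with bottom-row=0; cleared 0 line(s) (total 0); column heights now [0 0 1 2 1 0 0], max=2
Drop 2: I rot0 at col 1 lands with bottom-row=2; cleared 0 line(s) (total 0); column heights now [0 3 3 3 3 0 0], max=3
Drop 3: I rot0 at col 3 lands with bottom-row=3; cleared 0 line(s) (total 0); column heights now [0 3 3 4 4 4 4], max=4
Drop 4: O rot0 at col 5 lands with bottom-row=4; cleared 0 line(s) (total 0); column heights now [0 3 3 4 4 6 6], max=6

Answer: .......
.......
.......
.......
.......
.......
.....##
.....##
...####
.####..
...#...
..###..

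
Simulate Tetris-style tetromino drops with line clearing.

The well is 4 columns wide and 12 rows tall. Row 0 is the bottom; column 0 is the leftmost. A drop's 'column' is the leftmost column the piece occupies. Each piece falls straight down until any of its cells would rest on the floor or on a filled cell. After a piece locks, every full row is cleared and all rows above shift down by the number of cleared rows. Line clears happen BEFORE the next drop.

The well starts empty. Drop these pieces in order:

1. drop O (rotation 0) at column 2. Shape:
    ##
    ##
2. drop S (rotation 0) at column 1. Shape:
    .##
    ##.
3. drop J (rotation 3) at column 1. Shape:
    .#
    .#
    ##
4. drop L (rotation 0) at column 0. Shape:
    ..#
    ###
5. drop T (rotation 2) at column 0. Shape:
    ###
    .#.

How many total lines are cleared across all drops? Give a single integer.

Drop 1: O rot0 at col 2 lands with bottom-row=0; cleared 0 line(s) (total 0); column heights now [0 0 2 2], max=2
Drop 2: S rot0 at col 1 lands with bottom-row=2; cleared 0 line(s) (total 0); column heights now [0 3 4 4], max=4
Drop 3: J rot3 at col 1 lands with bottom-row=4; cleared 0 line(s) (total 0); column heights now [0 5 7 4], max=7
Drop 4: L rot0 at col 0 lands with bottom-row=7; cleared 0 line(s) (total 0); column heights now [8 8 9 4], max=9
Drop 5: T rot2 at col 0 lands with bottom-row=8; cleared 0 line(s) (total 0); column heights now [10 10 10 4], max=10

Answer: 0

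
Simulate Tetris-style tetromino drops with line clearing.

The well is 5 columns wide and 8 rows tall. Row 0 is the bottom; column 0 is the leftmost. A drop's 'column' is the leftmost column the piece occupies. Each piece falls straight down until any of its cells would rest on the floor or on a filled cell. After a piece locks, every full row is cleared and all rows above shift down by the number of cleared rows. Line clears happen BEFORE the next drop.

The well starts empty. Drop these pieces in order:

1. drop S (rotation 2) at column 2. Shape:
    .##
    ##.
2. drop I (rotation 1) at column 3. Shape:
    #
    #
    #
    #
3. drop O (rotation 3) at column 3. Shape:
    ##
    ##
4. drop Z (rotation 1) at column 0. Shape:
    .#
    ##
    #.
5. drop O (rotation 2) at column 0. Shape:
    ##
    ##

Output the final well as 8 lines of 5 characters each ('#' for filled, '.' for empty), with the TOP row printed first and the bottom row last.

Drop 1: S rot2 at col 2 lands with bottom-row=0; cleared 0 line(s) (total 0); column heights now [0 0 1 2 2], max=2
Drop 2: I rot1 at col 3 lands with bottom-row=2; cleared 0 line(s) (total 0); column heights now [0 0 1 6 2], max=6
Drop 3: O rot3 at col 3 lands with bottom-row=6; cleared 0 line(s) (total 0); column heights now [0 0 1 8 8], max=8
Drop 4: Z rot1 at col 0 lands with bottom-row=0; cleared 0 line(s) (total 0); column heights now [2 3 1 8 8], max=8
Drop 5: O rot2 at col 0 lands with bottom-row=3; cleared 0 line(s) (total 0); column heights now [5 5 1 8 8], max=8

Answer: ...##
...##
...#.
##.#.
##.#.
.#.#.
##.##
#.##.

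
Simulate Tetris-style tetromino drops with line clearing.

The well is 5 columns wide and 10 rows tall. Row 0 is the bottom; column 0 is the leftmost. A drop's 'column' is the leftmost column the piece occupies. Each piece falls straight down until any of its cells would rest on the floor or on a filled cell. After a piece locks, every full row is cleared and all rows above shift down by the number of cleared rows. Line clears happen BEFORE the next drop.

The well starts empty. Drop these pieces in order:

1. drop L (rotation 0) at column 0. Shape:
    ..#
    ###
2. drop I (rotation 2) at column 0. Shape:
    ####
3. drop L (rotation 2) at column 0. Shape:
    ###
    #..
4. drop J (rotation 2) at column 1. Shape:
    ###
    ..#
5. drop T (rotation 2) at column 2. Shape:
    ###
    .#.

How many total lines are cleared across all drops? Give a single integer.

Drop 1: L rot0 at col 0 lands with bottom-row=0; cleared 0 line(s) (total 0); column heights now [1 1 2 0 0], max=2
Drop 2: I rot2 at col 0 lands with bottom-row=2; cleared 0 line(s) (total 0); column heights now [3 3 3 3 0], max=3
Drop 3: L rot2 at col 0 lands with bottom-row=3; cleared 0 line(s) (total 0); column heights now [5 5 5 3 0], max=5
Drop 4: J rot2 at col 1 lands with bottom-row=4; cleared 0 line(s) (total 0); column heights now [5 6 6 6 0], max=6
Drop 5: T rot2 at col 2 lands with bottom-row=6; cleared 0 line(s) (total 0); column heights now [5 6 8 8 8], max=8

Answer: 0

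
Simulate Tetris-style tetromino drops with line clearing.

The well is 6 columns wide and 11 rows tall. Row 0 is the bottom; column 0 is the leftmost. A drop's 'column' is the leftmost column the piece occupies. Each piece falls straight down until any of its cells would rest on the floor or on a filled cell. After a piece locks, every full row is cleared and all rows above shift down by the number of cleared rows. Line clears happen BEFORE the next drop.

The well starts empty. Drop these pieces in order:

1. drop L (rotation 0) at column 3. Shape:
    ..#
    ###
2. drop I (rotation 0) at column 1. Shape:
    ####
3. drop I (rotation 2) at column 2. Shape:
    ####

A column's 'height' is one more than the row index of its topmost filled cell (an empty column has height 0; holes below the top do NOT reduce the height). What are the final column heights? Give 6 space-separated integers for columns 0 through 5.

Answer: 0 2 3 3 3 3

Derivation:
Drop 1: L rot0 at col 3 lands with bottom-row=0; cleared 0 line(s) (total 0); column heights now [0 0 0 1 1 2], max=2
Drop 2: I rot0 at col 1 lands with bottom-row=1; cleared 0 line(s) (total 0); column heights now [0 2 2 2 2 2], max=2
Drop 3: I rot2 at col 2 lands with bottom-row=2; cleared 0 line(s) (total 0); column heights now [0 2 3 3 3 3], max=3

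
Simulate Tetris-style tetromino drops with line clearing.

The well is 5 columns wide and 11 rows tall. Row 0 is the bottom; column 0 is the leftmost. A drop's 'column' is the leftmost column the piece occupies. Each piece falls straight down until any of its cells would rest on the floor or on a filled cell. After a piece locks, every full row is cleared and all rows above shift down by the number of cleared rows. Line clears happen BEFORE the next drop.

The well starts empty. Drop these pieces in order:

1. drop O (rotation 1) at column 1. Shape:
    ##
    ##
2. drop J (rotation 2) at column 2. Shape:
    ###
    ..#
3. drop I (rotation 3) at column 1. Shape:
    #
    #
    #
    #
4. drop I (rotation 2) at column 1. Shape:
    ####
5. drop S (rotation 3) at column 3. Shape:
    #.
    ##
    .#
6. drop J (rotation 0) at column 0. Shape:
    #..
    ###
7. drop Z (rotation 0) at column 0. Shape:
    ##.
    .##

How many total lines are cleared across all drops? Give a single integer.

Drop 1: O rot1 at col 1 lands with bottom-row=0; cleared 0 line(s) (total 0); column heights now [0 2 2 0 0], max=2
Drop 2: J rot2 at col 2 lands with bottom-row=1; cleared 0 line(s) (total 0); column heights now [0 2 3 3 3], max=3
Drop 3: I rot3 at col 1 lands with bottom-row=2; cleared 0 line(s) (total 0); column heights now [0 6 3 3 3], max=6
Drop 4: I rot2 at col 1 lands with bottom-row=6; cleared 0 line(s) (total 0); column heights now [0 7 7 7 7], max=7
Drop 5: S rot3 at col 3 lands with bottom-row=7; cleared 0 line(s) (total 0); column heights now [0 7 7 10 9], max=10
Drop 6: J rot0 at col 0 lands with bottom-row=7; cleared 0 line(s) (total 0); column heights now [9 8 8 10 9], max=10
Drop 7: Z rot0 at col 0 lands with bottom-row=8; cleared 1 line(s) (total 1); column heights now [9 9 8 9 8], max=9

Answer: 1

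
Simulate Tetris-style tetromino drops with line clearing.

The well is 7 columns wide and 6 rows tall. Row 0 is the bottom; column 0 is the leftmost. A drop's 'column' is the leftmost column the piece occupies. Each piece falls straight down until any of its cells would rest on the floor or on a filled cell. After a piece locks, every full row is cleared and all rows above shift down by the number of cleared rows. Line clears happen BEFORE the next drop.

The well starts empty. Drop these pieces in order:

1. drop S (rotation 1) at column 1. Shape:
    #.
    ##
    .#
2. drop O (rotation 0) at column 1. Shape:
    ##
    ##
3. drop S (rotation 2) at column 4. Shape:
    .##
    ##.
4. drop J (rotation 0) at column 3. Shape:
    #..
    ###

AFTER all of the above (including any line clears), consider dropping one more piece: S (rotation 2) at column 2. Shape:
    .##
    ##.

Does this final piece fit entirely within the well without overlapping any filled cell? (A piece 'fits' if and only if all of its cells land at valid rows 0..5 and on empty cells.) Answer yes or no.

Drop 1: S rot1 at col 1 lands with bottom-row=0; cleared 0 line(s) (total 0); column heights now [0 3 2 0 0 0 0], max=3
Drop 2: O rot0 at col 1 lands with bottom-row=3; cleared 0 line(s) (total 0); column heights now [0 5 5 0 0 0 0], max=5
Drop 3: S rot2 at col 4 lands with bottom-row=0; cleared 0 line(s) (total 0); column heights now [0 5 5 0 1 2 2], max=5
Drop 4: J rot0 at col 3 lands with bottom-row=2; cleared 0 line(s) (total 0); column heights now [0 5 5 4 3 3 2], max=5
Test piece S rot2 at col 2 (width 3): heights before test = [0 5 5 4 3 3 2]; fits = False

Answer: no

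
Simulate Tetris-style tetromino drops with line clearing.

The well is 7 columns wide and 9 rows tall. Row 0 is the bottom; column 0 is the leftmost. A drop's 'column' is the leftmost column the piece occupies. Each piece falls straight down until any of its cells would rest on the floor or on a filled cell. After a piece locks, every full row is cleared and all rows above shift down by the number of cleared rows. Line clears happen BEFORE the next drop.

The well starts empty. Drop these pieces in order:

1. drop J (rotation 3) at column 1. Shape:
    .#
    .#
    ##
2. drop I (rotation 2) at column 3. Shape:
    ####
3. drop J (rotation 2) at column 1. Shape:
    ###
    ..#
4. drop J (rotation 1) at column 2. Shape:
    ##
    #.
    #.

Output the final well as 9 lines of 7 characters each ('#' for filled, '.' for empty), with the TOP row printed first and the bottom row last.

Answer: .......
.......
..##...
..#....
..#....
.###...
..##...
..#....
.######

Derivation:
Drop 1: J rot3 at col 1 lands with bottom-row=0; cleared 0 line(s) (total 0); column heights now [0 1 3 0 0 0 0], max=3
Drop 2: I rot2 at col 3 lands with bottom-row=0; cleared 0 line(s) (total 0); column heights now [0 1 3 1 1 1 1], max=3
Drop 3: J rot2 at col 1 lands with bottom-row=2; cleared 0 line(s) (total 0); column heights now [0 4 4 4 1 1 1], max=4
Drop 4: J rot1 at col 2 lands with bottom-row=4; cleared 0 line(s) (total 0); column heights now [0 4 7 7 1 1 1], max=7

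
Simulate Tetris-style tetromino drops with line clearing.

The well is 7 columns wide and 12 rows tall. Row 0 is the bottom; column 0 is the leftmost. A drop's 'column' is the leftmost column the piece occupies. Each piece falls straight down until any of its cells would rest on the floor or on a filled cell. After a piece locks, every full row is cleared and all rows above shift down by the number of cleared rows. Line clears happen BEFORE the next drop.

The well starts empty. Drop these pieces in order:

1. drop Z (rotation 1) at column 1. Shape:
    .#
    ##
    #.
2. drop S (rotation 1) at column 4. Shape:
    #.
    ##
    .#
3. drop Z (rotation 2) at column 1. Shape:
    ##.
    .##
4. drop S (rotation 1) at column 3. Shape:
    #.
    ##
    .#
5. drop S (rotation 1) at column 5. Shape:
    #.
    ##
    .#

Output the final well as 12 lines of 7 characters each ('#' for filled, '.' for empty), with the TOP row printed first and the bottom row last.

Drop 1: Z rot1 at col 1 lands with bottom-row=0; cleared 0 line(s) (total 0); column heights now [0 2 3 0 0 0 0], max=3
Drop 2: S rot1 at col 4 lands with bottom-row=0; cleared 0 line(s) (total 0); column heights now [0 2 3 0 3 2 0], max=3
Drop 3: Z rot2 at col 1 lands with bottom-row=3; cleared 0 line(s) (total 0); column heights now [0 5 5 4 3 2 0], max=5
Drop 4: S rot1 at col 3 lands with bottom-row=3; cleared 0 line(s) (total 0); column heights now [0 5 5 6 5 2 0], max=6
Drop 5: S rot1 at col 5 lands with bottom-row=1; cleared 0 line(s) (total 0); column heights now [0 5 5 6 5 4 3], max=6

Answer: .......
.......
.......
.......
.......
.......
...#...
.####..
..####.
..#.###
.##.###
.#...#.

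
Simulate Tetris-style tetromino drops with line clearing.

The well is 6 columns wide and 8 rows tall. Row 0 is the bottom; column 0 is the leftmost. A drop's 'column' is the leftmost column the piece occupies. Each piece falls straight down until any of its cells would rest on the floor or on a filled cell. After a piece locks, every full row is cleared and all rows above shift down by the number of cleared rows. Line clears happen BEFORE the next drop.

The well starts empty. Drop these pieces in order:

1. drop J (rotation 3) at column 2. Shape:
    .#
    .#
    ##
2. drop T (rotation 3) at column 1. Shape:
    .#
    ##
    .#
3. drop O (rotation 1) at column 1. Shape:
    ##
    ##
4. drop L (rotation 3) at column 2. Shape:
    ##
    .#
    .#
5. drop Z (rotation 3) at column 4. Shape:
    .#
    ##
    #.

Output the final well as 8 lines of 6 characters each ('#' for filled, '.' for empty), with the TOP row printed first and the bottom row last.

Answer: ......
..##..
.###..
.###..
..#...
.###.#
..####
..###.

Derivation:
Drop 1: J rot3 at col 2 lands with bottom-row=0; cleared 0 line(s) (total 0); column heights now [0 0 1 3 0 0], max=3
Drop 2: T rot3 at col 1 lands with bottom-row=1; cleared 0 line(s) (total 0); column heights now [0 3 4 3 0 0], max=4
Drop 3: O rot1 at col 1 lands with bottom-row=4; cleared 0 line(s) (total 0); column heights now [0 6 6 3 0 0], max=6
Drop 4: L rot3 at col 2 lands with bottom-row=4; cleared 0 line(s) (total 0); column heights now [0 6 7 7 0 0], max=7
Drop 5: Z rot3 at col 4 lands with bottom-row=0; cleared 0 line(s) (total 0); column heights now [0 6 7 7 2 3], max=7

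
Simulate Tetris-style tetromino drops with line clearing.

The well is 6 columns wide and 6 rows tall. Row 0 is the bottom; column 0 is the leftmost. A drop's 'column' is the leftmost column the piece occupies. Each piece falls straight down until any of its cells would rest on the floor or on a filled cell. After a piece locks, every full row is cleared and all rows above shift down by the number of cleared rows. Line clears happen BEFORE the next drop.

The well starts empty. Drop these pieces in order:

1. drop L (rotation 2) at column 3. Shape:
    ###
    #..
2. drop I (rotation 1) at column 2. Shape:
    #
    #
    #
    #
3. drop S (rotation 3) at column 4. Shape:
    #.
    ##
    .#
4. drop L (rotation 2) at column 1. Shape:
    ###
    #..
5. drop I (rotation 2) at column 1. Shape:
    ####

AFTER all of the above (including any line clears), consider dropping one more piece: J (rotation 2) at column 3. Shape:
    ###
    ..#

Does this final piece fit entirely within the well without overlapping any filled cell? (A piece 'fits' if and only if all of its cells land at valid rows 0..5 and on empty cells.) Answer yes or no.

Drop 1: L rot2 at col 3 lands with bottom-row=0; cleared 0 line(s) (total 0); column heights now [0 0 0 2 2 2], max=2
Drop 2: I rot1 at col 2 lands with bottom-row=0; cleared 0 line(s) (total 0); column heights now [0 0 4 2 2 2], max=4
Drop 3: S rot3 at col 4 lands with bottom-row=2; cleared 0 line(s) (total 0); column heights now [0 0 4 2 5 4], max=5
Drop 4: L rot2 at col 1 lands with bottom-row=3; cleared 0 line(s) (total 0); column heights now [0 5 5 5 5 4], max=5
Drop 5: I rot2 at col 1 lands with bottom-row=5; cleared 0 line(s) (total 0); column heights now [0 6 6 6 6 4], max=6
Test piece J rot2 at col 3 (width 3): heights before test = [0 6 6 6 6 4]; fits = False

Answer: no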